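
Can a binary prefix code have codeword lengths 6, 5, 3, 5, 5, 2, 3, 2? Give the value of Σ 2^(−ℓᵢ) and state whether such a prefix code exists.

0.859375; yes

With common denominator 2^6 = 64: Σ 2^(−ℓᵢ) = 1/64 + 2/64 + 8/64 + 2/64 + 2/64 + 16/64 + 8/64 + 16/64 = 55/64 = 0.859375.
Kraft's inequality requires Σ ≤ 1; here Σ = 0.859375 ≤ 1, so such a prefix code exists.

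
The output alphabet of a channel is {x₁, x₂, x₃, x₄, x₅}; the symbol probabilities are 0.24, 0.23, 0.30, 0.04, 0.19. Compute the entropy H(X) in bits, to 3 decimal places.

H = −Σ pᵢ log₂ pᵢ.
−0.24·log₂(0.24) = 0.4941
−0.23·log₂(0.23) = 0.4877
−0.30·log₂(0.30) = 0.5211
−0.04·log₂(0.04) = 0.1858
−0.19·log₂(0.19) = 0.4552
Sum ≈ 2.1439 → 2.144 bits.

2.144 bits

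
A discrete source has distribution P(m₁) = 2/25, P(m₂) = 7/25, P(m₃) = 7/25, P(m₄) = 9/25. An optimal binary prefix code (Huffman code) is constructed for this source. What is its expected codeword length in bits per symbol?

Repeatedly combine the two least-probable nodes; the expected code length is the sum of the merged weights.
merge 2/25 + 7/25 → 9/25
merge 7/25 + 9/25 → 16/25
merge 9/25 + 16/25 → 1
L = 9/25 + 16/25 + 1 = 2 bits/symbol.

2 bits/symbol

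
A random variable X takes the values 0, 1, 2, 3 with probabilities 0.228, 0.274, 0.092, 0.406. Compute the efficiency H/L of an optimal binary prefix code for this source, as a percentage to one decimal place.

Entropy H = −Σ p log₂ p ≈ 1.8427 bits.
Huffman merges: 23/250+57/250→8/25; 137/500+8/25→297/500; 203/500+297/500→1. L = 957/500 ≈ 1.9140.
Efficiency = H/L = 1.8427/1.9140 = 96.3%.

96.3%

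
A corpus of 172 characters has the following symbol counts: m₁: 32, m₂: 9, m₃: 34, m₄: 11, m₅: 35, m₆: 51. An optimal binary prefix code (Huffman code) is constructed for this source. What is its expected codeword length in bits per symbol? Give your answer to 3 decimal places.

2.419 bits/symbol

Probabilities are the counts divided by 172.
Repeatedly combine the two least-probable nodes; the expected code length is the sum of the merged weights.
merge 9/172 + 11/172 → 5/43
merge 5/43 + 8/43 → 13/43
merge 17/86 + 35/172 → 69/172
merge 51/172 + 13/43 → 103/172
merge 69/172 + 103/172 → 1
L = 5/43 + 13/43 + 69/172 + 103/172 + 1 = 104/43 ≈ 2.419 bits/symbol.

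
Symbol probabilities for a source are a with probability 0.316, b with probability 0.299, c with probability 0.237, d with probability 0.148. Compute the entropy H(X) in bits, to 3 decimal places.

1.946 bits

H = −Σ pᵢ log₂ pᵢ.
−0.316·log₂(0.316) = 0.5252
−0.299·log₂(0.299) = 0.5208
−0.237·log₂(0.237) = 0.4923
−0.148·log₂(0.148) = 0.4079
Sum ≈ 1.9462 → 1.946 bits.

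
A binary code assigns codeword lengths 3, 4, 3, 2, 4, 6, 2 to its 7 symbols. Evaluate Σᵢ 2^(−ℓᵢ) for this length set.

With common denominator 2^6 = 64: Σ 2^(−ℓᵢ) = 8/64 + 4/64 + 8/64 + 16/64 + 4/64 + 1/64 + 16/64 = 57/64 = 0.890625.

0.890625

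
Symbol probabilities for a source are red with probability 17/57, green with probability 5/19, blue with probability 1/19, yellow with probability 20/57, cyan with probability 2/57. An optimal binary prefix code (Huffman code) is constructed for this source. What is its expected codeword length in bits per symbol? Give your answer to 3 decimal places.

Repeatedly combine the two least-probable nodes; the expected code length is the sum of the merged weights.
merge 2/57 + 1/19 → 5/57
merge 5/57 + 5/19 → 20/57
merge 17/57 + 20/57 → 37/57
merge 20/57 + 37/57 → 1
L = 5/57 + 20/57 + 37/57 + 1 = 119/57 ≈ 2.088 bits/symbol.

2.088 bits/symbol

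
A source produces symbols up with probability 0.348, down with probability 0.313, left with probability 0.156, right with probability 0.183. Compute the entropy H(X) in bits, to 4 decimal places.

H = −Σ pᵢ log₂ pᵢ.
−0.348·log₂(0.348) = 0.5299
−0.313·log₂(0.313) = 0.5245
−0.156·log₂(0.156) = 0.4181
−0.183·log₂(0.183) = 0.4484
Sum ≈ 1.9210 → 1.9210 bits.

1.9210 bits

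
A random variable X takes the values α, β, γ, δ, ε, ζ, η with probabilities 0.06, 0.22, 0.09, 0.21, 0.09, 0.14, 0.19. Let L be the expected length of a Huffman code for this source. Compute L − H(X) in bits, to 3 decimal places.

0.045 bits

Entropy H = −Σ p log₂ p ≈ 2.6746 bits.
Huffman merges: 3/50+9/100→3/20; 9/100+7/50→23/100; 3/20+19/100→17/50; 21/100+11/50→43/100; 23/100+17/50→57/100; 43/100+57/100→1. L = 68/25 ≈ 2.7200.
L − H = 2.7200 − 2.6746 = 0.045 bits.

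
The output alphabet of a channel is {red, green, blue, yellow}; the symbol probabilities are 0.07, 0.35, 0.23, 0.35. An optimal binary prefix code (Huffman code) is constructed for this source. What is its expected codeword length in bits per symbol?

Repeatedly combine the two least-probable nodes; the expected code length is the sum of the merged weights.
merge 7/100 + 23/100 → 3/10
merge 3/10 + 7/20 → 13/20
merge 7/20 + 13/20 → 1
L = 3/10 + 13/20 + 1 = 39/20 = 1.95 bits/symbol.

1.95 bits/symbol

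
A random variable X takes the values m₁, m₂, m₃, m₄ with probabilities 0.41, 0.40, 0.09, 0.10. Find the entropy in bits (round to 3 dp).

H = −Σ pᵢ log₂ pᵢ.
−0.41·log₂(0.41) = 0.5274
−0.40·log₂(0.40) = 0.5288
−0.09·log₂(0.09) = 0.3127
−0.10·log₂(0.10) = 0.3322
Sum ≈ 1.7010 → 1.701 bits.

1.701 bits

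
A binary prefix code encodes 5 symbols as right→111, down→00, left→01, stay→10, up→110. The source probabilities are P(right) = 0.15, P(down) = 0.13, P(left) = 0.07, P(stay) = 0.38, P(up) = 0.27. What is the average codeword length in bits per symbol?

L̄ = Σ pᵢ·ℓᵢ = 0.15·3 + 0.13·2 + 0.07·2 + 0.38·2 + 0.27·3 = 2.42 bits/symbol.

2.42 bits/symbol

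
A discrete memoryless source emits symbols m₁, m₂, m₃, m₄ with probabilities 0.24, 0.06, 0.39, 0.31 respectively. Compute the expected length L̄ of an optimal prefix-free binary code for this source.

Repeatedly combine the two least-probable nodes; the expected code length is the sum of the merged weights.
merge 3/50 + 6/25 → 3/10
merge 3/10 + 31/100 → 61/100
merge 39/100 + 61/100 → 1
L = 3/10 + 61/100 + 1 = 191/100 = 1.91 bits/symbol.

1.91 bits/symbol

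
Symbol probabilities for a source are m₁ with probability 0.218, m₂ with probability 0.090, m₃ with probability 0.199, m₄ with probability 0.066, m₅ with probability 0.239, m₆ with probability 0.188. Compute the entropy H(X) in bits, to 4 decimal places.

2.4609 bits

H = −Σ pᵢ log₂ pᵢ.
−0.218·log₂(0.218) = 0.4791
−0.090·log₂(0.090) = 0.3127
−0.199·log₂(0.199) = 0.4635
−0.066·log₂(0.066) = 0.2588
−0.239·log₂(0.239) = 0.4935
−0.188·log₂(0.188) = 0.4533
Sum ≈ 2.4609 → 2.4609 bits.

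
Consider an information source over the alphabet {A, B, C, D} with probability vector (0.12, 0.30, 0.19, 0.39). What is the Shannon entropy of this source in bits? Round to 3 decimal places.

H = −Σ pᵢ log₂ pᵢ.
−0.12·log₂(0.12) = 0.3671
−0.30·log₂(0.30) = 0.5211
−0.19·log₂(0.19) = 0.4552
−0.39·log₂(0.39) = 0.5298
Sum ≈ 1.8732 → 1.873 bits.

1.873 bits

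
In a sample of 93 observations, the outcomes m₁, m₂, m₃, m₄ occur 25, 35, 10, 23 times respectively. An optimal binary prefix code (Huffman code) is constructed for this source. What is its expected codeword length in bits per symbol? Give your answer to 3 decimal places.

Probabilities are the counts divided by 93.
Repeatedly combine the two least-probable nodes; the expected code length is the sum of the merged weights.
merge 10/93 + 23/93 → 11/31
merge 25/93 + 11/31 → 58/93
merge 35/93 + 58/93 → 1
L = 11/31 + 58/93 + 1 = 184/93 ≈ 1.978 bits/symbol.

1.978 bits/symbol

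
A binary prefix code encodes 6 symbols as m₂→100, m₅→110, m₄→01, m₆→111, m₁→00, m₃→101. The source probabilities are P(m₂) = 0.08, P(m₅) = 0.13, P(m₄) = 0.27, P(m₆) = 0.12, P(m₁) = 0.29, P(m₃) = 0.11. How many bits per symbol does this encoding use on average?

2.44 bits/symbol

L̄ = Σ pᵢ·ℓᵢ = 0.08·3 + 0.13·3 + 0.27·2 + 0.12·3 + 0.29·2 + 0.11·3 = 2.44 bits/symbol.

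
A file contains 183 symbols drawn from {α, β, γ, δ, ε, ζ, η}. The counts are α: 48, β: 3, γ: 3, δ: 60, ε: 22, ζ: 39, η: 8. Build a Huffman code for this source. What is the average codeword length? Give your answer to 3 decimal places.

2.306 bits/symbol

Probabilities are the counts divided by 183.
Repeatedly combine the two least-probable nodes; the expected code length is the sum of the merged weights.
merge 1/61 + 1/61 → 2/61
merge 2/61 + 8/183 → 14/183
merge 14/183 + 22/183 → 12/61
merge 12/61 + 13/61 → 25/61
merge 16/61 + 20/61 → 36/61
merge 25/61 + 36/61 → 1
L = 2/61 + 14/183 + 12/61 + 25/61 + 36/61 + 1 = 422/183 ≈ 2.306 bits/symbol.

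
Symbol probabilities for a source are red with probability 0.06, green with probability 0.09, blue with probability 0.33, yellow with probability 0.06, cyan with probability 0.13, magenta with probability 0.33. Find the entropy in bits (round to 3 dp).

2.238 bits

H = −Σ pᵢ log₂ pᵢ.
−0.06·log₂(0.06) = 0.2435
−0.09·log₂(0.09) = 0.3127
−0.33·log₂(0.33) = 0.5278
−0.06·log₂(0.06) = 0.2435
−0.13·log₂(0.13) = 0.3826
−0.33·log₂(0.33) = 0.5278
Sum ≈ 2.2380 → 2.238 bits.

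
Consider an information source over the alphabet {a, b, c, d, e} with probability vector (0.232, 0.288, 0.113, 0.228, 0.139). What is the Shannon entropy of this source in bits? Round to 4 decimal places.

H = −Σ pᵢ log₂ pᵢ.
−0.232·log₂(0.232) = 0.4890
−0.288·log₂(0.288) = 0.5172
−0.113·log₂(0.113) = 0.3555
−0.228·log₂(0.228) = 0.4863
−0.139·log₂(0.139) = 0.3957
Sum ≈ 2.2437 → 2.2437 bits.

2.2437 bits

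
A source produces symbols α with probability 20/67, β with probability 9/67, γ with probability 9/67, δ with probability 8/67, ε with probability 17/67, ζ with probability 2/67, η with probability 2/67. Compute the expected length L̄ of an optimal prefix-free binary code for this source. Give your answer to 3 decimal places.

Repeatedly combine the two least-probable nodes; the expected code length is the sum of the merged weights.
merge 2/67 + 2/67 → 4/67
merge 4/67 + 8/67 → 12/67
merge 9/67 + 9/67 → 18/67
merge 12/67 + 17/67 → 29/67
merge 18/67 + 20/67 → 38/67
merge 29/67 + 38/67 → 1
L = 4/67 + 12/67 + 18/67 + 29/67 + 38/67 + 1 = 168/67 ≈ 2.507 bits/symbol.

2.507 bits/symbol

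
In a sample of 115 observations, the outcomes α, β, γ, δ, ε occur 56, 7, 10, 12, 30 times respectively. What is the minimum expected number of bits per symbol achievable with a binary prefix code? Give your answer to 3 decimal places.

Probabilities are the counts divided by 115.
Repeatedly combine the two least-probable nodes; the expected code length is the sum of the merged weights.
merge 7/115 + 2/23 → 17/115
merge 12/115 + 17/115 → 29/115
merge 29/115 + 6/23 → 59/115
merge 56/115 + 59/115 → 1
L = 17/115 + 29/115 + 59/115 + 1 = 44/23 ≈ 1.913 bits/symbol.

1.913 bits/symbol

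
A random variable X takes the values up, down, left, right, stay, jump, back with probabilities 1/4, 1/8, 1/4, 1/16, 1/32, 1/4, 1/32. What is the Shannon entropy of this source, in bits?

2.4375 bits

Each probability is a power of 1/2, so log₂(1/p) is an integer.
H = Σ p·log₂(1/p) = 1/4·2 + 1/8·3 + 1/4·2 + 1/16·4 + 1/32·5 + 1/4·2 + 1/32·5 = 2.4375 bits.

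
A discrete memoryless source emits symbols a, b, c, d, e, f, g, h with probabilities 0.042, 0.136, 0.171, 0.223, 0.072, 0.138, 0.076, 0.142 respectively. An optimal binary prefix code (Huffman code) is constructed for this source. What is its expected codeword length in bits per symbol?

2.891 bits/symbol

Repeatedly combine the two least-probable nodes; the expected code length is the sum of the merged weights.
merge 21/500 + 9/125 → 57/500
merge 19/250 + 57/500 → 19/100
merge 17/125 + 69/500 → 137/500
merge 71/500 + 171/1000 → 313/1000
merge 19/100 + 223/1000 → 413/1000
merge 137/500 + 313/1000 → 587/1000
merge 413/1000 + 587/1000 → 1
L = 57/500 + 19/100 + 137/500 + 313/1000 + 413/1000 + 587/1000 + 1 = 2891/1000 = 2.891 bits/symbol.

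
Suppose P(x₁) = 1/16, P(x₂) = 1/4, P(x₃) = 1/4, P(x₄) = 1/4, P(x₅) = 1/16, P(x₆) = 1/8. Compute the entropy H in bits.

2.375 bits

Each probability is a power of 1/2, so log₂(1/p) is an integer.
H = Σ p·log₂(1/p) = 1/16·4 + 1/4·2 + 1/4·2 + 1/4·2 + 1/16·4 + 1/8·3 = 2.375 bits.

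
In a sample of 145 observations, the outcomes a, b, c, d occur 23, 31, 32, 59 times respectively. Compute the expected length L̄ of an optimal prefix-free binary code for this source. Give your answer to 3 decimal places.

Probabilities are the counts divided by 145.
Repeatedly combine the two least-probable nodes; the expected code length is the sum of the merged weights.
merge 23/145 + 31/145 → 54/145
merge 32/145 + 54/145 → 86/145
merge 59/145 + 86/145 → 1
L = 54/145 + 86/145 + 1 = 57/29 ≈ 1.966 bits/symbol.

1.966 bits/symbol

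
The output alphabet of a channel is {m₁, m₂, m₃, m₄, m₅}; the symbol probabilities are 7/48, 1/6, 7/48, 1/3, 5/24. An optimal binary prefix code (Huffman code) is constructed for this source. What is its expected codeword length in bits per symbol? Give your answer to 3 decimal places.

2.292 bits/symbol

Repeatedly combine the two least-probable nodes; the expected code length is the sum of the merged weights.
merge 7/48 + 7/48 → 7/24
merge 1/6 + 5/24 → 3/8
merge 7/24 + 1/3 → 5/8
merge 3/8 + 5/8 → 1
L = 7/24 + 3/8 + 5/8 + 1 = 55/24 ≈ 2.292 bits/symbol.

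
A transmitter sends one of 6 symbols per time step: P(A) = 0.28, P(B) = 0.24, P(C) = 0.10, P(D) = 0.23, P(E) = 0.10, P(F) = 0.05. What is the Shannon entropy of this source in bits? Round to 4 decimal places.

2.3765 bits

H = −Σ pᵢ log₂ pᵢ.
−0.28·log₂(0.28) = 0.5142
−0.24·log₂(0.24) = 0.4941
−0.10·log₂(0.10) = 0.3322
−0.23·log₂(0.23) = 0.4877
−0.10·log₂(0.10) = 0.3322
−0.05·log₂(0.05) = 0.2161
Sum ≈ 2.3765 → 2.3765 bits.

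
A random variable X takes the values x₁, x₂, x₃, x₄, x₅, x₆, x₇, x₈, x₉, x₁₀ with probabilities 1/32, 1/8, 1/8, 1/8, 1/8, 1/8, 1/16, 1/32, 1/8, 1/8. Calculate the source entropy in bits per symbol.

3.1875 bits

Each probability is a power of 1/2, so log₂(1/p) is an integer.
H = Σ p·log₂(1/p) = 1/32·5 + 1/8·3 + 1/8·3 + 1/8·3 + 1/8·3 + 1/8·3 + 1/16·4 + 1/32·5 + 1/8·3 + 1/8·3 = 3.1875 bits.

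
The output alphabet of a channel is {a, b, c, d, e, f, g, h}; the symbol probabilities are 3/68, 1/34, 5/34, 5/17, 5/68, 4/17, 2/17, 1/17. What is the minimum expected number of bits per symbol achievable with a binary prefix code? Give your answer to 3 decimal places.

2.676 bits/symbol

Repeatedly combine the two least-probable nodes; the expected code length is the sum of the merged weights.
merge 1/34 + 3/68 → 5/68
merge 1/17 + 5/68 → 9/68
merge 5/68 + 2/17 → 13/68
merge 9/68 + 5/34 → 19/68
merge 13/68 + 4/17 → 29/68
merge 19/68 + 5/17 → 39/68
merge 29/68 + 39/68 → 1
L = 5/68 + 9/68 + 13/68 + 19/68 + 29/68 + 39/68 + 1 = 91/34 ≈ 2.676 bits/symbol.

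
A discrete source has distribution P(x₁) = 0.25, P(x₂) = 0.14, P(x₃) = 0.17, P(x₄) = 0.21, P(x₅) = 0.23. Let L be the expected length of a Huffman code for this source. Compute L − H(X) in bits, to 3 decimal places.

0.018 bits

Entropy H = −Σ p log₂ p ≈ 2.2922 bits.
Huffman merges: 7/50+17/100→31/100; 21/100+23/100→11/25; 1/4+31/100→14/25; 11/25+14/25→1. L = 231/100 ≈ 2.3100.
L − H = 2.3100 − 2.2922 = 0.018 bits.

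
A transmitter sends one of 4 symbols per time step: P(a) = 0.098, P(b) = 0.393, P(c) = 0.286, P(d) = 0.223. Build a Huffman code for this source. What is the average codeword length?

Repeatedly combine the two least-probable nodes; the expected code length is the sum of the merged weights.
merge 49/500 + 223/1000 → 321/1000
merge 143/500 + 321/1000 → 607/1000
merge 393/1000 + 607/1000 → 1
L = 321/1000 + 607/1000 + 1 = 241/125 = 1.928 bits/symbol.

1.928 bits/symbol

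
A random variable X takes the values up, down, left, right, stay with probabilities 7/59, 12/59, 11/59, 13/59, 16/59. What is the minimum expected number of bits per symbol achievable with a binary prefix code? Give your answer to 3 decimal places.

2.305 bits/symbol

Repeatedly combine the two least-probable nodes; the expected code length is the sum of the merged weights.
merge 7/59 + 11/59 → 18/59
merge 12/59 + 13/59 → 25/59
merge 16/59 + 18/59 → 34/59
merge 25/59 + 34/59 → 1
L = 18/59 + 25/59 + 34/59 + 1 = 136/59 ≈ 2.305 bits/symbol.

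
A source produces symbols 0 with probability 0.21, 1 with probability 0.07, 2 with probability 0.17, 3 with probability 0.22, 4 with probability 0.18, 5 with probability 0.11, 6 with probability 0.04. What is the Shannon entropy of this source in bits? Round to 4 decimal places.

H = −Σ pᵢ log₂ pᵢ.
−0.21·log₂(0.21) = 0.4728
−0.07·log₂(0.07) = 0.2686
−0.17·log₂(0.17) = 0.4346
−0.22·log₂(0.22) = 0.4806
−0.18·log₂(0.18) = 0.4453
−0.11·log₂(0.11) = 0.3503
−0.04·log₂(0.04) = 0.1858
Sum ≈ 2.6379 → 2.6379 bits.

2.6379 bits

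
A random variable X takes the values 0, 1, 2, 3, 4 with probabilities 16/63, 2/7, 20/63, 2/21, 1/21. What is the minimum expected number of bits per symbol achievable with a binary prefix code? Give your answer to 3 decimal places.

Repeatedly combine the two least-probable nodes; the expected code length is the sum of the merged weights.
merge 1/21 + 2/21 → 1/7
merge 1/7 + 16/63 → 25/63
merge 2/7 + 20/63 → 38/63
merge 25/63 + 38/63 → 1
L = 1/7 + 25/63 + 38/63 + 1 = 15/7 ≈ 2.143 bits/symbol.

2.143 bits/symbol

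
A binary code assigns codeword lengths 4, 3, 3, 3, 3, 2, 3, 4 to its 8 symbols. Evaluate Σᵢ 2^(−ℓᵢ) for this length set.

With common denominator 2^4 = 16: Σ 2^(−ℓᵢ) = 1/16 + 2/16 + 2/16 + 2/16 + 2/16 + 4/16 + 2/16 + 1/16 = 16/16 = 1.

1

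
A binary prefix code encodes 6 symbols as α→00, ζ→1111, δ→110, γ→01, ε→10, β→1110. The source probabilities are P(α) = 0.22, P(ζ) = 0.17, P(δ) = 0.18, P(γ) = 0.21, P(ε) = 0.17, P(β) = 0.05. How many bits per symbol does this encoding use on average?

2.62 bits/symbol

L̄ = Σ pᵢ·ℓᵢ = 0.22·2 + 0.17·4 + 0.18·3 + 0.21·2 + 0.17·2 + 0.05·4 = 2.62 bits/symbol.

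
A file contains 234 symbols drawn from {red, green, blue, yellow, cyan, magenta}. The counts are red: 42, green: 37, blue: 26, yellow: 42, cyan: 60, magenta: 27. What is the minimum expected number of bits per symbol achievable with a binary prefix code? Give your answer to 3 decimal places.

Probabilities are the counts divided by 234.
Repeatedly combine the two least-probable nodes; the expected code length is the sum of the merged weights.
merge 1/9 + 3/26 → 53/234
merge 37/234 + 7/39 → 79/234
merge 7/39 + 53/234 → 95/234
merge 10/39 + 79/234 → 139/234
merge 95/234 + 139/234 → 1
L = 53/234 + 79/234 + 95/234 + 139/234 + 1 = 100/39 ≈ 2.564 bits/symbol.

2.564 bits/symbol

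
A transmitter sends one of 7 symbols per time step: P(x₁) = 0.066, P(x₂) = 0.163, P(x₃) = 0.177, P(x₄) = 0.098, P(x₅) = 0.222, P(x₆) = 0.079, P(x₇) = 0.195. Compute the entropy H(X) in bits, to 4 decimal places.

2.6872 bits

H = −Σ pᵢ log₂ pᵢ.
−0.066·log₂(0.066) = 0.2588
−0.163·log₂(0.163) = 0.4266
−0.177·log₂(0.177) = 0.4422
−0.098·log₂(0.098) = 0.3284
−0.222·log₂(0.222) = 0.4820
−0.079·log₂(0.079) = 0.2893
−0.195·log₂(0.195) = 0.4599
Sum ≈ 2.6872 → 2.6872 bits.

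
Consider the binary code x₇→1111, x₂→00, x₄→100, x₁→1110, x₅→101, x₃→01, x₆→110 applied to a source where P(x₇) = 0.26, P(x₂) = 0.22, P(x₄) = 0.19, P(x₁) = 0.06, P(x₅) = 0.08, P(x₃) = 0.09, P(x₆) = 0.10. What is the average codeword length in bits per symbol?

L̄ = Σ pᵢ·ℓᵢ = 0.26·4 + 0.22·2 + 0.19·3 + 0.06·4 + 0.08·3 + 0.09·2 + 0.10·3 = 3.01 bits/symbol.

3.01 bits/symbol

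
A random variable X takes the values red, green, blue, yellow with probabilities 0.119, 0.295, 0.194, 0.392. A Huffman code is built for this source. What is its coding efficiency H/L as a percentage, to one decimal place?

97.5%

Entropy H = −Σ p log₂ p ≈ 1.8736 bits.
Huffman merges: 119/1000+97/500→313/1000; 59/200+313/1000→76/125; 49/125+76/125→1. L = 1921/1000 ≈ 1.9210.
Efficiency = H/L = 1.8736/1.9210 = 97.5%.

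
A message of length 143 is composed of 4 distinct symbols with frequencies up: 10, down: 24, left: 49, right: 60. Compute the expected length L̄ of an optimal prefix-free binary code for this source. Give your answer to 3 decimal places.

1.818 bits/symbol

Probabilities are the counts divided by 143.
Repeatedly combine the two least-probable nodes; the expected code length is the sum of the merged weights.
merge 10/143 + 24/143 → 34/143
merge 34/143 + 49/143 → 83/143
merge 60/143 + 83/143 → 1
L = 34/143 + 83/143 + 1 = 20/11 ≈ 1.818 bits/symbol.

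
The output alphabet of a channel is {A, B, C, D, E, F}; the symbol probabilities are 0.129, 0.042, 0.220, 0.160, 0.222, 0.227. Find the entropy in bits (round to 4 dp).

2.4445 bits

H = −Σ pᵢ log₂ pᵢ.
−0.129·log₂(0.129) = 0.3811
−0.042·log₂(0.042) = 0.1921
−0.220·log₂(0.220) = 0.4806
−0.160·log₂(0.160) = 0.4230
−0.222·log₂(0.222) = 0.4820
−0.227·log₂(0.227) = 0.4856
Sum ≈ 2.4445 → 2.4445 bits.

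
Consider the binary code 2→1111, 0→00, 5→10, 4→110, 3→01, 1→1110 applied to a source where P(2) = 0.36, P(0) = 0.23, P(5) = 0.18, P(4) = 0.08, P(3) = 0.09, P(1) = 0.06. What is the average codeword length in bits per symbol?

L̄ = Σ pᵢ·ℓᵢ = 0.36·4 + 0.23·2 + 0.18·2 + 0.08·3 + 0.09·2 + 0.06·4 = 2.92 bits/symbol.

2.92 bits/symbol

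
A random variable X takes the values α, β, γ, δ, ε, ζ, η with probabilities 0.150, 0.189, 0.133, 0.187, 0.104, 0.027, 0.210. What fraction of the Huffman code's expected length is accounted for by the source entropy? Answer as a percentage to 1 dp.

Entropy H = −Σ p log₂ p ≈ 2.6574 bits.
Huffman merges: 27/1000+13/125→131/1000; 131/1000+133/1000→33/125; 3/20+187/1000→337/1000; 189/1000+21/100→399/1000; 33/125+337/1000→601/1000; 399/1000+601/1000→1. L = 683/250 ≈ 2.7320.
Efficiency = H/L = 2.6574/2.7320 = 97.3%.

97.3%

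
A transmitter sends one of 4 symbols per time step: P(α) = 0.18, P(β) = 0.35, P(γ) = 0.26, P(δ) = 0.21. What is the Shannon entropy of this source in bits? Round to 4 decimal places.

1.9535 bits

H = −Σ pᵢ log₂ pᵢ.
−0.18·log₂(0.18) = 0.4453
−0.35·log₂(0.35) = 0.5301
−0.26·log₂(0.26) = 0.5053
−0.21·log₂(0.21) = 0.4728
Sum ≈ 1.9535 → 1.9535 bits.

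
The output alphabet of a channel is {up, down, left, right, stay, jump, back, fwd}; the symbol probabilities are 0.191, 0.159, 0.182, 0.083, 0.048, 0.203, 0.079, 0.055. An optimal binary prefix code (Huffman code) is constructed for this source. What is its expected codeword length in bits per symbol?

Repeatedly combine the two least-probable nodes; the expected code length is the sum of the merged weights.
merge 6/125 + 11/200 → 103/1000
merge 79/1000 + 83/1000 → 81/500
merge 103/1000 + 159/1000 → 131/500
merge 81/500 + 91/500 → 43/125
merge 191/1000 + 203/1000 → 197/500
merge 131/500 + 43/125 → 303/500
merge 197/500 + 303/500 → 1
L = 103/1000 + 81/500 + 131/500 + 43/125 + 197/500 + 303/500 + 1 = 2871/1000 = 2.871 bits/symbol.

2.871 bits/symbol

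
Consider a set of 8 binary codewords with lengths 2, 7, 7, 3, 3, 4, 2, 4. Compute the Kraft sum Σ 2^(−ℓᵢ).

0.890625

With common denominator 2^7 = 128: Σ 2^(−ℓᵢ) = 32/128 + 1/128 + 1/128 + 16/128 + 16/128 + 8/128 + 32/128 + 8/128 = 114/128 = 0.890625.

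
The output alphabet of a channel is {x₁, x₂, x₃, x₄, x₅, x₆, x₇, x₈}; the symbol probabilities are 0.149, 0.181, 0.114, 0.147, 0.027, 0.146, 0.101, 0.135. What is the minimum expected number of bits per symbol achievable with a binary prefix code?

2.947 bits/symbol

Repeatedly combine the two least-probable nodes; the expected code length is the sum of the merged weights.
merge 27/1000 + 101/1000 → 16/125
merge 57/500 + 16/125 → 121/500
merge 27/200 + 73/500 → 281/1000
merge 147/1000 + 149/1000 → 37/125
merge 181/1000 + 121/500 → 423/1000
merge 281/1000 + 37/125 → 577/1000
merge 423/1000 + 577/1000 → 1
L = 16/125 + 121/500 + 281/1000 + 37/125 + 423/1000 + 577/1000 + 1 = 2947/1000 = 2.947 bits/symbol.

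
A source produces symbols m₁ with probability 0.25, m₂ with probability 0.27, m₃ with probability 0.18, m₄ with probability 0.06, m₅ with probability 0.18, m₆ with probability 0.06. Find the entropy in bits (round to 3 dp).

H = −Σ pᵢ log₂ pᵢ.
−0.25·log₂(0.25) = 0.5000
−0.27·log₂(0.27) = 0.5100
−0.18·log₂(0.18) = 0.4453
−0.06·log₂(0.06) = 0.2435
−0.18·log₂(0.18) = 0.4453
−0.06·log₂(0.06) = 0.2435
Sum ≈ 2.3877 → 2.388 bits.

2.388 bits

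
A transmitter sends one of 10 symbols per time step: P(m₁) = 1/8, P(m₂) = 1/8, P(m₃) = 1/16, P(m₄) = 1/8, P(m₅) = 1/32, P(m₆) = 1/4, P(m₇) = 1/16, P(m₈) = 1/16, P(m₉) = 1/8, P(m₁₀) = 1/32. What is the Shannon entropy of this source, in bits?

Each probability is a power of 1/2, so log₂(1/p) is an integer.
H = Σ p·log₂(1/p) = 1/8·3 + 1/8·3 + 1/16·4 + 1/8·3 + 1/32·5 + 1/4·2 + 1/16·4 + 1/16·4 + 1/8·3 + 1/32·5 = 3.0625 bits.

3.0625 bits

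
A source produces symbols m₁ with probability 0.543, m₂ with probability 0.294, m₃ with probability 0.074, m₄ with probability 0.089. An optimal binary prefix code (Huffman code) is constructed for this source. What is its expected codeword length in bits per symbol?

1.62 bits/symbol

Repeatedly combine the two least-probable nodes; the expected code length is the sum of the merged weights.
merge 37/500 + 89/1000 → 163/1000
merge 163/1000 + 147/500 → 457/1000
merge 457/1000 + 543/1000 → 1
L = 163/1000 + 457/1000 + 1 = 81/50 = 1.62 bits/symbol.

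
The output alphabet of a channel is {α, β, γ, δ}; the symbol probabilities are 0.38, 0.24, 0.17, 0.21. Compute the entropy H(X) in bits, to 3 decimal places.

1.932 bits

H = −Σ pᵢ log₂ pᵢ.
−0.38·log₂(0.38) = 0.5305
−0.24·log₂(0.24) = 0.4941
−0.17·log₂(0.17) = 0.4346
−0.21·log₂(0.21) = 0.4728
Sum ≈ 1.9320 → 1.932 bits.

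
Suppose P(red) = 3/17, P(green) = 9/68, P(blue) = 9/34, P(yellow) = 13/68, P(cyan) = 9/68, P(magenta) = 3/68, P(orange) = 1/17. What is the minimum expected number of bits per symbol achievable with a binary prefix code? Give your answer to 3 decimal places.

Repeatedly combine the two least-probable nodes; the expected code length is the sum of the merged weights.
merge 3/68 + 1/17 → 7/68
merge 7/68 + 9/68 → 4/17
merge 9/68 + 3/17 → 21/68
merge 13/68 + 4/17 → 29/68
merge 9/34 + 21/68 → 39/68
merge 29/68 + 39/68 → 1
L = 7/68 + 4/17 + 21/68 + 29/68 + 39/68 + 1 = 45/17 ≈ 2.647 bits/symbol.

2.647 bits/symbol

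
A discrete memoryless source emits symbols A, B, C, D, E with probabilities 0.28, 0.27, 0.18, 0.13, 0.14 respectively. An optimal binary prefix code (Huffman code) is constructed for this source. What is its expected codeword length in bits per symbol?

2.27 bits/symbol

Repeatedly combine the two least-probable nodes; the expected code length is the sum of the merged weights.
merge 13/100 + 7/50 → 27/100
merge 9/50 + 27/100 → 9/20
merge 27/100 + 7/25 → 11/20
merge 9/20 + 11/20 → 1
L = 27/100 + 9/20 + 11/20 + 1 = 227/100 = 2.27 bits/symbol.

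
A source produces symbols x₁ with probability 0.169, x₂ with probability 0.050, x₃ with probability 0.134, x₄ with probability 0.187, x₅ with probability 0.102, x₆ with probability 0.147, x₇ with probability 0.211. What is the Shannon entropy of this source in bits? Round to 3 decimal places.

H = −Σ pᵢ log₂ pᵢ.
−0.169·log₂(0.169) = 0.4335
−0.050·log₂(0.050) = 0.2161
−0.134·log₂(0.134) = 0.3886
−0.187·log₂(0.187) = 0.4523
−0.102·log₂(0.102) = 0.3359
−0.147·log₂(0.147) = 0.4066
−0.211·log₂(0.211) = 0.4736
Sum ≈ 2.7066 → 2.707 bits.

2.707 bits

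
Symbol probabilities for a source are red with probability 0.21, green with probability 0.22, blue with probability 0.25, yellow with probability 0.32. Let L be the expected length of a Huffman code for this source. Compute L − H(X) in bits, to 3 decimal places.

Entropy H = −Σ p log₂ p ≈ 1.9794 bits.
Huffman merges: 21/100+11/50→43/100; 1/4+8/25→57/100; 43/100+57/100→1. L = 2 ≈ 2.0000.
L − H = 2.0000 − 1.9794 = 0.021 bits.

0.021 bits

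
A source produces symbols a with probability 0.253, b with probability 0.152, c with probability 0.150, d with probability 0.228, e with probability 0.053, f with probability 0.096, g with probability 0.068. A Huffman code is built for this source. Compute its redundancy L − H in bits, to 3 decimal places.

Entropy H = −Σ p log₂ p ≈ 2.6245 bits.
Huffman merges: 53/1000+17/250→121/1000; 12/125+121/1000→217/1000; 3/20+19/125→151/500; 217/1000+57/250→89/200; 253/1000+151/500→111/200; 89/200+111/200→1. L = 66/25 ≈ 2.6400.
L − H = 2.6400 − 2.6245 = 0.016 bits.

0.016 bits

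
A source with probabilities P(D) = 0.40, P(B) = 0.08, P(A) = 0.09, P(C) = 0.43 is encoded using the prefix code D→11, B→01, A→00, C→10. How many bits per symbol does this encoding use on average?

L̄ = Σ pᵢ·ℓᵢ = 0.40·2 + 0.08·2 + 0.09·2 + 0.43·2 = 2 bits/symbol.

2 bits/symbol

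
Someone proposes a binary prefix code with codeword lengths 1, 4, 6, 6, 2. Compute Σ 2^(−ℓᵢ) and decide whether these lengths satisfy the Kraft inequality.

With common denominator 2^6 = 64: Σ 2^(−ℓᵢ) = 32/64 + 4/64 + 1/64 + 1/64 + 16/64 = 54/64 = 0.84375.
Kraft's inequality requires Σ ≤ 1; here Σ = 0.84375 ≤ 1, so such a prefix code exists.

0.84375; yes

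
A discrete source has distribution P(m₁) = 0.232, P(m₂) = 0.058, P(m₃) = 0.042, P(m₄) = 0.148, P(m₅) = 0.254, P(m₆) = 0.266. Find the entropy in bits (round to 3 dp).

H = −Σ pᵢ log₂ pᵢ.
−0.232·log₂(0.232) = 0.4890
−0.058·log₂(0.058) = 0.2383
−0.042·log₂(0.042) = 0.1921
−0.148·log₂(0.148) = 0.4079
−0.254·log₂(0.254) = 0.5022
−0.266·log₂(0.266) = 0.5082
Sum ≈ 2.3377 → 2.338 bits.

2.338 bits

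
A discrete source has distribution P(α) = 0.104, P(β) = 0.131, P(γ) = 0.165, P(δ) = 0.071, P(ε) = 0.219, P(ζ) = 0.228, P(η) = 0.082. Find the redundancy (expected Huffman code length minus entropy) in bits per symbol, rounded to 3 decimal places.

Entropy H = −Σ p log₂ p ≈ 2.6856 bits.
Huffman merges: 71/1000+41/500→153/1000; 13/125+131/1000→47/200; 153/1000+33/200→159/500; 219/1000+57/250→447/1000; 47/200+159/500→553/1000; 447/1000+553/1000→1. L = 1353/500 ≈ 2.7060.
L − H = 2.7060 − 2.6856 = 0.020 bits.

0.020 bits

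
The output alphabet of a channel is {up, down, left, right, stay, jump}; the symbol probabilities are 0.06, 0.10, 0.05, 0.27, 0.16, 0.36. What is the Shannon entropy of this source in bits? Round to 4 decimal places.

H = −Σ pᵢ log₂ pᵢ.
−0.06·log₂(0.06) = 0.2435
−0.10·log₂(0.10) = 0.3322
−0.05·log₂(0.05) = 0.2161
−0.27·log₂(0.27) = 0.5100
−0.16·log₂(0.16) = 0.4230
−0.36·log₂(0.36) = 0.5306
Sum ≈ 2.2555 → 2.2555 bits.

2.2555 bits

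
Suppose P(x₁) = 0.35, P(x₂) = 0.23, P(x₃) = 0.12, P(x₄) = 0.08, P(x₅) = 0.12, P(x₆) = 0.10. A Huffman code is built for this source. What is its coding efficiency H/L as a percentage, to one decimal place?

Entropy H = −Σ p log₂ p ≈ 2.3756 bits.
Huffman merges: 2/25+1/10→9/50; 3/25+3/25→6/25; 9/50+23/100→41/100; 6/25+7/20→59/100; 41/100+59/100→1. L = 121/50 ≈ 2.4200.
Efficiency = H/L = 2.3756/2.4200 = 98.2%.

98.2%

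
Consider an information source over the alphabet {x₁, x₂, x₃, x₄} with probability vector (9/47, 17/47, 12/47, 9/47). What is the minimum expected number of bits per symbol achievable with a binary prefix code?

Repeatedly combine the two least-probable nodes; the expected code length is the sum of the merged weights.
merge 9/47 + 9/47 → 18/47
merge 12/47 + 17/47 → 29/47
merge 18/47 + 29/47 → 1
L = 18/47 + 29/47 + 1 = 2 bits/symbol.

2 bits/symbol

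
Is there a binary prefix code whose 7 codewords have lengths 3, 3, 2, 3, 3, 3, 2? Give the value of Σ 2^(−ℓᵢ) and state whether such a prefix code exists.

With common denominator 2^3 = 8: Σ 2^(−ℓᵢ) = 1/8 + 1/8 + 2/8 + 1/8 + 1/8 + 1/8 + 2/8 = 9/8 = 1.125.
Kraft's inequality requires Σ ≤ 1; here Σ = 1.125 > 1, so no such prefix code exists.

1.125; no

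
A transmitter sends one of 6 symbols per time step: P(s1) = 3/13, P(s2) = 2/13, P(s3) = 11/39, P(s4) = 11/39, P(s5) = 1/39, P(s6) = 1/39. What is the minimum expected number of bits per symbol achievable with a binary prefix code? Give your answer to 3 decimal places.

Repeatedly combine the two least-probable nodes; the expected code length is the sum of the merged weights.
merge 1/39 + 1/39 → 2/39
merge 2/39 + 2/13 → 8/39
merge 8/39 + 3/13 → 17/39
merge 11/39 + 11/39 → 22/39
merge 17/39 + 22/39 → 1
L = 2/39 + 8/39 + 17/39 + 22/39 + 1 = 88/39 ≈ 2.256 bits/symbol.

2.256 bits/symbol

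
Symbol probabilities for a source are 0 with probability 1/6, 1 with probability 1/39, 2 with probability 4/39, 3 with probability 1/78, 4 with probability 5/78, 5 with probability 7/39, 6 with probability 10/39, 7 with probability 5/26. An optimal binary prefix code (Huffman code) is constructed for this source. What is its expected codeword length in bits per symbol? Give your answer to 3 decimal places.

Repeatedly combine the two least-probable nodes; the expected code length is the sum of the merged weights.
merge 1/78 + 1/39 → 1/26
merge 1/26 + 5/78 → 4/39
merge 4/39 + 4/39 → 8/39
merge 1/6 + 7/39 → 9/26
merge 5/26 + 8/39 → 31/78
merge 10/39 + 9/26 → 47/78
merge 31/78 + 47/78 → 1
L = 1/26 + 4/39 + 8/39 + 9/26 + 31/78 + 47/78 + 1 = 35/13 ≈ 2.692 bits/symbol.

2.692 bits/symbol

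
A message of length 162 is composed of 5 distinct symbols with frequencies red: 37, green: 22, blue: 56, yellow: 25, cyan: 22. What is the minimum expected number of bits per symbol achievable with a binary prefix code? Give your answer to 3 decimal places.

Probabilities are the counts divided by 162.
Repeatedly combine the two least-probable nodes; the expected code length is the sum of the merged weights.
merge 11/81 + 11/81 → 22/81
merge 25/162 + 37/162 → 31/81
merge 22/81 + 28/81 → 50/81
merge 31/81 + 50/81 → 1
L = 22/81 + 31/81 + 50/81 + 1 = 184/81 ≈ 2.272 bits/symbol.

2.272 bits/symbol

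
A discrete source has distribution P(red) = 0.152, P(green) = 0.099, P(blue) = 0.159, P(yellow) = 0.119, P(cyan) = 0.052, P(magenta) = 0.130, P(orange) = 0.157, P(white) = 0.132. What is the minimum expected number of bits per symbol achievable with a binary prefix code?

Repeatedly combine the two least-probable nodes; the expected code length is the sum of the merged weights.
merge 13/250 + 99/1000 → 151/1000
merge 119/1000 + 13/100 → 249/1000
merge 33/250 + 151/1000 → 283/1000
merge 19/125 + 157/1000 → 309/1000
merge 159/1000 + 249/1000 → 51/125
merge 283/1000 + 309/1000 → 74/125
merge 51/125 + 74/125 → 1
L = 151/1000 + 249/1000 + 283/1000 + 309/1000 + 51/125 + 74/125 + 1 = 374/125 = 2.992 bits/symbol.

2.992 bits/symbol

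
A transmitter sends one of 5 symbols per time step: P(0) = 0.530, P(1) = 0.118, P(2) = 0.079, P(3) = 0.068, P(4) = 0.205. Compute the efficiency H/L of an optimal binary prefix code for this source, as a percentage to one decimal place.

99.4%

Entropy H = −Σ p log₂ p ≈ 1.8710 bits.
Huffman merges: 17/250+79/1000→147/1000; 59/500+147/1000→53/200; 41/200+53/200→47/100; 47/100+53/100→1. L = 941/500 ≈ 1.8820.
Efficiency = H/L = 1.8710/1.8820 = 99.4%.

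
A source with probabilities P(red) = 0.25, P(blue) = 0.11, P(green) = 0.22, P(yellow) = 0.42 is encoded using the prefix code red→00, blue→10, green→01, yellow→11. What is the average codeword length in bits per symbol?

2 bits/symbol

L̄ = Σ pᵢ·ℓᵢ = 0.25·2 + 0.11·2 + 0.22·2 + 0.42·2 = 2 bits/symbol.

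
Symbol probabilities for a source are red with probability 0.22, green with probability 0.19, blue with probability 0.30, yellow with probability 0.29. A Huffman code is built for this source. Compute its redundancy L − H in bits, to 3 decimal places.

0.025 bits

Entropy H = −Σ p log₂ p ≈ 1.9748 bits.
Huffman merges: 19/100+11/50→41/100; 29/100+3/10→59/100; 41/100+59/100→1. L = 2 ≈ 2.0000.
L − H = 2.0000 − 1.9748 = 0.025 bits.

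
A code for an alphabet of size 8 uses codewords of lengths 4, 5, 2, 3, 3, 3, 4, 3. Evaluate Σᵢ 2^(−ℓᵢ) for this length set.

0.90625

With common denominator 2^5 = 32: Σ 2^(−ℓᵢ) = 2/32 + 1/32 + 8/32 + 4/32 + 4/32 + 4/32 + 2/32 + 4/32 = 29/32 = 0.90625.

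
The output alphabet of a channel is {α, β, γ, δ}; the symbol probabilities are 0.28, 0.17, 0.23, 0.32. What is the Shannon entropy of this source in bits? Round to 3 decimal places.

1.963 bits

H = −Σ pᵢ log₂ pᵢ.
−0.28·log₂(0.28) = 0.5142
−0.17·log₂(0.17) = 0.4346
−0.23·log₂(0.23) = 0.4877
−0.32·log₂(0.32) = 0.5260
Sum ≈ 1.9625 → 1.963 bits.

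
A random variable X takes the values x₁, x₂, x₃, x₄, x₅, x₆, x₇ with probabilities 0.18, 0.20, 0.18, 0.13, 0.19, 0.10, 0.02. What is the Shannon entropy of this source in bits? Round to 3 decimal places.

H = −Σ pᵢ log₂ pᵢ.
−0.18·log₂(0.18) = 0.4453
−0.20·log₂(0.20) = 0.4644
−0.18·log₂(0.18) = 0.4453
−0.13·log₂(0.13) = 0.3826
−0.19·log₂(0.19) = 0.4552
−0.10·log₂(0.10) = 0.3322
−0.02·log₂(0.02) = 0.1129
Sum ≈ 2.6379 → 2.638 bits.

2.638 bits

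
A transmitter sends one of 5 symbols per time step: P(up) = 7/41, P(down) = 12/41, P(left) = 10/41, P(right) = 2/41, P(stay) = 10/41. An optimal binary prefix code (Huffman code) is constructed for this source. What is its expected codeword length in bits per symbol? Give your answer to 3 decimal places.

Repeatedly combine the two least-probable nodes; the expected code length is the sum of the merged weights.
merge 2/41 + 7/41 → 9/41
merge 9/41 + 10/41 → 19/41
merge 10/41 + 12/41 → 22/41
merge 19/41 + 22/41 → 1
L = 9/41 + 19/41 + 22/41 + 1 = 91/41 ≈ 2.220 bits/symbol.

2.220 bits/symbol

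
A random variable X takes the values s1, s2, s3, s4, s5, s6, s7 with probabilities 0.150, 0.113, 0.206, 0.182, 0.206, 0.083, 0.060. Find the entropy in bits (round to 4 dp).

H = −Σ pᵢ log₂ pᵢ.
−0.150·log₂(0.150) = 0.4105
−0.113·log₂(0.113) = 0.3555
−0.206·log₂(0.206) = 0.4695
−0.182·log₂(0.182) = 0.4474
−0.206·log₂(0.206) = 0.4695
−0.083·log₂(0.083) = 0.2980
−0.060·log₂(0.060) = 0.2435
Sum ≈ 2.6940 → 2.6940 bits.

2.6940 bits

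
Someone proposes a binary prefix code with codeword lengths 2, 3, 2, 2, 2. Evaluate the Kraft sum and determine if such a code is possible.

1.125; no

With common denominator 2^3 = 8: Σ 2^(−ℓᵢ) = 2/8 + 1/8 + 2/8 + 2/8 + 2/8 = 9/8 = 1.125.
Kraft's inequality requires Σ ≤ 1; here Σ = 1.125 > 1, so no such prefix code exists.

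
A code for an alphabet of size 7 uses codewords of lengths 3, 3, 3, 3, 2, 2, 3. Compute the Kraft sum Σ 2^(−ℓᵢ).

1.125

With common denominator 2^3 = 8: Σ 2^(−ℓᵢ) = 1/8 + 1/8 + 1/8 + 1/8 + 2/8 + 2/8 + 1/8 = 9/8 = 1.125.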